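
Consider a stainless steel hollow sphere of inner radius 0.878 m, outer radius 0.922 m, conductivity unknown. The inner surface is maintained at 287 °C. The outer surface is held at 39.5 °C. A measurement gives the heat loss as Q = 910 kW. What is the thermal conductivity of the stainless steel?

k = 15.9 W/m·K

ΣR = ΔT/Q = |287 − 39.5|/9.10×10^5 = 2.720×10^-4 K/W
(1/r₁−1/r₂)/(4πk) = 2.720×10^-4 ⇒ k = 0.05435/(4π·2.720×10^-4) = 15.9 W/m·K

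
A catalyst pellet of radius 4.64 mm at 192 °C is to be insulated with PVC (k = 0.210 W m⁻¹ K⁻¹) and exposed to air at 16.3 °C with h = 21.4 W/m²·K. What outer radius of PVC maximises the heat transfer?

r_cr = 1.96 cm

For a sphere, r_cr = 2k_ins/h = 2·0.210/21.4 = 0.0196 m = 1.96 cm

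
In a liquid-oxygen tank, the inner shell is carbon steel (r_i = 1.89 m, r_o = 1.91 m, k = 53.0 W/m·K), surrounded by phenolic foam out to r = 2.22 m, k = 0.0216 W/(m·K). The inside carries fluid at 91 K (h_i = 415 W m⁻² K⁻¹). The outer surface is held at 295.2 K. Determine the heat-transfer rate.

Series thermal resistances, inner to outer:
  R_conv,in = 1/(4πr²h) = 1/(4π·1.89²·415) = 5.368×10^-5 K/W
  R_carbon steel = (1/1.89 − 1/1.91)/(4πk) = 0.005540/(4π·53.0) = 8.319×10^-6 K/W
  R_phenolic foam = (1/1.91 − 1/2.22)/(4πk) = 0.07311/(4π·0.0216) = 0.2693 K/W
ΣR = 5.368×10^-5 + 8.319×10^-6 + 0.2693 = 0.2694 K/W
Q = ΔT/ΣR = (91 K − 295.2 K)/0.2694 = -758 W
(Negative Q ⇒ heat flows inward; heat gain = 758 W.)

Q = 758 W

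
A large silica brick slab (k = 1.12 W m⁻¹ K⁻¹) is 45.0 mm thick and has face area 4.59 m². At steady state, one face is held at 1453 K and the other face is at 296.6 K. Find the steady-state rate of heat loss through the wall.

Q = kA·ΔT/L = 1.12 × 4.59 × |1453 K − 296.6 K| / 0.0450 = 1.32×10^5 W

Q = 1.32×10^5 W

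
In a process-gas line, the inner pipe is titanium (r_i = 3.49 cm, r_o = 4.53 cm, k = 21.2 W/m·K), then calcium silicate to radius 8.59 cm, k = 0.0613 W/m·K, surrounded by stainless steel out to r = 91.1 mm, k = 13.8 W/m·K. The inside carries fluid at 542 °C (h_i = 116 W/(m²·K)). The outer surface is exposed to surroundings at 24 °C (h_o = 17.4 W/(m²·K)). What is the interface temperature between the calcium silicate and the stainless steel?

Series thermal resistances, inner to outer:
  R'_conv,in = 1/(2πr h) = 1/(2π·0.0349·116) = 0.03931 m·K/W
  R'_titanium = ln(0.0453/0.0349)/(2πk) = 0.2608/(2π·21.2) = 0.001958 m·K/W
  R'_calcium silicate = ln(0.0859/0.0453)/(2πk) = 0.6399/(2π·0.0613) = 1.661 m·K/W
  R'_stainless steel = ln(0.0911/0.0859)/(2πk) = 0.05877/(2π·13.8) = 6.778×10^-4 m·K/W
  R'_conv,out = 1/(2πr h) = 1/(2π·0.0911·17.4) = 0.1004 m·K/W
ΣR = 0.03931 + 0.001958 + 1.661 + 6.778×10^-4 + 0.1004 = 1.803 m·K/W
Q' = ΔT/ΣR = (542 °C − 24 °C)/1.803 = 287.3 W/m
From the inner boundary to the calcium silicate/stainless steel interface, ΣR_partial = 1.702 m·K/W.
T_interface = T_in − Q'·ΣR_partial = 542 °C − (287.3)(1.702) = 53.0 °C

T = 53.0 °C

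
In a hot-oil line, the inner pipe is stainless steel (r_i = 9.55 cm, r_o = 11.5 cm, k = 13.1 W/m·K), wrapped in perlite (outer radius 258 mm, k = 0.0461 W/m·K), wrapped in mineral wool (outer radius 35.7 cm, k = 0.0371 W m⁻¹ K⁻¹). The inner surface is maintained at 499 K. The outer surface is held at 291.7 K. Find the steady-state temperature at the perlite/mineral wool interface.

T = 360.7 K

Treat each layer as a resistance in series:
  R'_stainless steel = ln(0.115/0.0955)/(2πk) = 0.1858/(2π·13.1) = 0.002257 m·K/W
  R'_perlite = ln(0.258/0.115)/(2πk) = 0.8080/(2π·0.0461) = 2.790 m·K/W
  R'_mineral wool = ln(0.357/0.258)/(2πk) = 0.3248/(2π·0.0371) = 1.393 m·K/W
ΣR = 0.002257 + 2.790 + 1.393 = 4.185 m·K/W
Q' = ΔT/ΣR = (499 K − 291.7 K)/4.185 = 49.53 W/m
From the inner boundary to the perlite/mineral wool interface, ΣR_partial = 2.792 m·K/W.
T_interface = T_in − Q'·ΣR_partial = 499 K − (49.53)(2.792) = 360.7 K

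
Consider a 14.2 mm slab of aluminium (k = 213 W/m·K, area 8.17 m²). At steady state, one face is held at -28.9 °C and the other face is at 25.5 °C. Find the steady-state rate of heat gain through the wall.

Q = kA·ΔT/L = 213 × 8.17 × |-28.9 °C − 25.5 °C| / 0.0142 = 6.67×10^6 W

Q = 6.67×10^6 W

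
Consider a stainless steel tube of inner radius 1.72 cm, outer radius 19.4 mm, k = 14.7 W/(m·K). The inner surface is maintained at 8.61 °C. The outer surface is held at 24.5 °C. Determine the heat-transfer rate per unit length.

Q' = 12.2 kW/m

Q' = 2πk·ΔT/ln(r₂/r₁) = 2π × 14.7 × 15.89 / ln(0.0194/0.0172) = 12200 W/m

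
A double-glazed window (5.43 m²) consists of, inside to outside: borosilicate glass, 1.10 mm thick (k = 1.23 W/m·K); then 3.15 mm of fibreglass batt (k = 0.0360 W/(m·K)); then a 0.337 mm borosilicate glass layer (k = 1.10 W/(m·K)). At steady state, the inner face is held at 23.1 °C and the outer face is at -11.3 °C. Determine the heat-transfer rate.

Resistance network (inner→outer):
  R_borosilicate glass = L/(kA) = 0.00110/(1.23·5.43) = 1.647×10^-4 K/W
  R_fibreglass batt = L/(kA) = 0.00315/(0.0360·5.43) = 0.01611 K/W
  R_borosilicate glass = L/(kA) = 3.37×10^-4/(1.10·5.43) = 5.642×10^-5 K/W
ΣR = 1.647×10^-4 + 0.01611 + 5.642×10^-5 = 0.01633 K/W
Q = ΔT/ΣR = (23.1 °C − -11.3 °C)/0.01633 = 2110 W

Q = 2110 W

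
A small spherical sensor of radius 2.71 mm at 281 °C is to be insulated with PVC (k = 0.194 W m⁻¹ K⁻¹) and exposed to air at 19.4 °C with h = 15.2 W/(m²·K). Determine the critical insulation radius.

r_cr = 2.55 cm

For a sphere, r_cr = 2k_ins/h = 2·0.194/15.2 = 0.0255 m = 2.55 cm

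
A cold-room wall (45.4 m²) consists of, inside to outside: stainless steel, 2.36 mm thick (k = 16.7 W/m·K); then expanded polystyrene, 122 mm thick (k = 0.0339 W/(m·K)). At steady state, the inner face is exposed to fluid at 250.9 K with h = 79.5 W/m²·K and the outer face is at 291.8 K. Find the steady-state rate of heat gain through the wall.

Q = 514 W

Treat each layer as a resistance in series:
  R_conv,in = 1/(hA) = 1/(79.5·45.4) = 2.771×10^-4 K/W
  R_stainless steel = L/(kA) = 0.00236/(16.7·45.4) = 3.113×10^-6 K/W
  R_expanded polystyrene = L/(kA) = 0.122/(0.0339·45.4) = 0.07927 K/W
ΣR = 2.771×10^-4 + 3.113×10^-6 + 0.07927 = 0.07955 K/W
Q = ΔT/ΣR = (250.9 K − 291.8 K)/0.07955 = -514 W
(Negative Q ⇒ heat flows inward; heat gain = 514 W.)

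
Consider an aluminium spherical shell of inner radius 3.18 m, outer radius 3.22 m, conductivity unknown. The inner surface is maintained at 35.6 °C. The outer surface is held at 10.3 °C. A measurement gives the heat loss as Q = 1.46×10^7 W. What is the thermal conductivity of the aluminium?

k = 179 W/m·K

ΣR = ΔT/Q = |35.6 − 10.3|/1.46×10^7 = 1.733×10^-6 K/W
(1/r₁−1/r₂)/(4πk) = 1.733×10^-6 ⇒ k = 0.003906/(4π·1.733×10^-6) = 179 W/m·K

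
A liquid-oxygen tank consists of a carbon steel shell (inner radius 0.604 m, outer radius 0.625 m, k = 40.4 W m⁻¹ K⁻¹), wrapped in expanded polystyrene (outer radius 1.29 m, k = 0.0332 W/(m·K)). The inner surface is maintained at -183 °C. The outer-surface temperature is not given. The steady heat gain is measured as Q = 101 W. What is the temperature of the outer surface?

T_out = 16.7 °C

Sum the resistances:
  R_carbon steel = (1/0.604 − 1/0.625)/(4πk) = 0.05563/(4π·40.4) = 1.096×10^-4 K/W
  R_expanded polystyrene = (1/0.625 − 1/1.29)/(4πk) = 0.8248/(4π·0.0332) = 1.977 K/W
ΣR = 1.977 K/W
ΔT = Q·ΣR = 101 × 1.977 = 199.7 K
Heat flows inward, so T_out = T_in + ΔT = -183 + 199.7 = 16.7 °C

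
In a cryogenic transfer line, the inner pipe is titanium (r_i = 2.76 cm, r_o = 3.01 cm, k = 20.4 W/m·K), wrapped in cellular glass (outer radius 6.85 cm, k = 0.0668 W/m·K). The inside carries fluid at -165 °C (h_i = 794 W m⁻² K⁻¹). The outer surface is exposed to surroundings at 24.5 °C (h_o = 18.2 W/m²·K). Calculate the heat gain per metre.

Q' = 90.5 W/m

Resistance network (inner→outer):
  R'_conv,in = 1/(2πr h) = 1/(2π·0.0276·794) = 0.007263 m·K/W
  R'_titanium = ln(0.0301/0.0276)/(2πk) = 0.08671/(2π·20.4) = 6.765×10^-4 m·K/W
  R'_cellular glass = ln(0.0685/0.0301)/(2πk) = 0.8223/(2π·0.0668) = 1.959 m·K/W
  R'_conv,out = 1/(2πr h) = 1/(2π·0.0685·18.2) = 0.1277 m·K/W
ΣR = 0.007263 + 6.765×10^-4 + 1.959 + 0.1277 = 2.095 m·K/W
Q' = ΔT/ΣR = (-165 °C − 24.5 °C)/2.095 = -90.5 W/m
(Negative Q' ⇒ heat flows inward; heat gain = 90.5 W/m.)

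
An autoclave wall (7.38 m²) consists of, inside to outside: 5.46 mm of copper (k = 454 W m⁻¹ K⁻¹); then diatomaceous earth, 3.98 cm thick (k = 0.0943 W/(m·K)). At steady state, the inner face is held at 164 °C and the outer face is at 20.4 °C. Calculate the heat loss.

Resistance network (inner→outer):
  R_copper = L/(kA) = 0.00546/(454·7.38) = 1.630×10^-6 K/W
  R_diatomaceous earth = L/(kA) = 0.0398/(0.0943·7.38) = 0.05719 K/W
ΣR = 1.630×10^-6 + 0.05719 = 0.05719 K/W
Q = ΔT/ΣR = (164 °C − 20.4 °C)/0.05719 = 2510 W

Q = 2.51 kW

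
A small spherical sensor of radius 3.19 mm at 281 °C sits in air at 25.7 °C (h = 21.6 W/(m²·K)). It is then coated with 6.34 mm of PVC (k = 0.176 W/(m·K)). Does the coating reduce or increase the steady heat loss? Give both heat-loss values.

increases: 0.705 → 1.89 W

Critical radius for a sphere: r_cr = 2k/h = 0.0163 m = 1.63 cm.
Outer radius after coating: r₂ = 0.00319 + 0.00634 = 0.00953 m.
Since r₁ < r_cr and r₂ ≤ r_cr, the coating moves toward the maximum at r_cr — heat loss rises.
Bare: R = 1/(4πr₁²h) = 362.0 K/W; Q = 255.3/362.0 = 0.705 W.
Coated: R = R_cond + R_conv = 134.9 K/W; Q = 255.3/134.9 = 1.89 W.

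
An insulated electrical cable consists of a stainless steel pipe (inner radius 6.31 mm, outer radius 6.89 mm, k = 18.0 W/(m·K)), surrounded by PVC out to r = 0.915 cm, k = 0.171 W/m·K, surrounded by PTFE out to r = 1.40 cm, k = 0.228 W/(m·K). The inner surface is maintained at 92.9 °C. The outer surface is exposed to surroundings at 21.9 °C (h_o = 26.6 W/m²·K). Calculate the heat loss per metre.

Series thermal resistances, inner to outer:
  R'_stainless steel = ln(0.00689/0.00631)/(2πk) = 0.08794/(2π·18.0) = 7.775×10^-4 m·K/W
  R'_PVC = ln(0.00915/0.00689)/(2πk) = 0.2837/(2π·0.171) = 0.2640 m·K/W
  R'_PTFE = ln(0.0140/0.00915)/(2πk) = 0.4253/(2π·0.228) = 0.2969 m·K/W
  R'_conv,out = 1/(2πr h) = 1/(2π·0.0140·26.6) = 0.4274 m·K/W
ΣR = 7.775×10^-4 + 0.2640 + 0.2969 + 0.4274 = 0.9891 m·K/W
Q' = ΔT/ΣR = (92.9 °C − 21.9 °C)/0.9891 = 71.8 W/m

Q' = 71.8 W/m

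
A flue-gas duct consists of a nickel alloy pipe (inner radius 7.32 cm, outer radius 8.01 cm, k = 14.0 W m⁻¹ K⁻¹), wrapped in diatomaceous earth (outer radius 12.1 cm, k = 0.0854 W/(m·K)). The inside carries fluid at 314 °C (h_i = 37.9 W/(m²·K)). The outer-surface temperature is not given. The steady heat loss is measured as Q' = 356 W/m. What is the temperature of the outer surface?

T_out = 19.5 °C

Series resistances:
  R'_conv,in = 1/(2πr h) = 1/(2π·0.0732·37.9) = 0.05737 m·K/W
  R'_nickel alloy = ln(0.0801/0.0732)/(2πk) = 0.09008/(2π·14.0) = 0.001024 m·K/W
  R'_diatomaceous earth = ln(0.121/0.0801)/(2πk) = 0.4125/(2π·0.0854) = 0.7688 m·K/W
ΣR = 0.8272 m·K/W
ΔT = Q'·ΣR = 356 × 0.8272 = 294.5 K
Heat flows outward, so T_out = T_in − ΔT = 314 − 294.5 = 19.5 °C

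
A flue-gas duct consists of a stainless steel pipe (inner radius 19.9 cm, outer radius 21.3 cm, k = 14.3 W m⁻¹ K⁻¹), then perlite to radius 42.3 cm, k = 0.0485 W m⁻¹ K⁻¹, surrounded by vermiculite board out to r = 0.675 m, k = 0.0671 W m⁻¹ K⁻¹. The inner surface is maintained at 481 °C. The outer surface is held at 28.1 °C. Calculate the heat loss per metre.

Q' = 135 W/m

Resistance network (inner→outer):
  R'_stainless steel = ln(0.213/0.199)/(2πk) = 0.06799/(2π·14.3) = 7.567×10^-4 m·K/W
  R'_perlite = ln(0.423/0.213)/(2πk) = 0.6861/(2π·0.0485) = 2.251 m·K/W
  R'_vermiculite board = ln(0.675/0.423)/(2πk) = 0.4673/(2π·0.0671) = 1.108 m·K/W
ΣR = 7.567×10^-4 + 2.251 + 1.108 = 3.360 m·K/W
Q' = ΔT/ΣR = (481 °C − 28.1 °C)/3.360 = 135 W/m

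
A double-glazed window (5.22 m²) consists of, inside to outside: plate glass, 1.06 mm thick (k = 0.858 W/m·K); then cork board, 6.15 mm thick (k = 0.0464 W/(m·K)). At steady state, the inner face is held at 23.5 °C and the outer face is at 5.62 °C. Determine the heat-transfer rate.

Q = 698 W

Series thermal resistances, inner to outer:
  R_plate glass = L/(kA) = 0.00106/(0.858·5.22) = 2.367×10^-4 K/W
  R_cork board = L/(kA) = 0.00615/(0.0464·5.22) = 0.02539 K/W
ΣR = 2.367×10^-4 + 0.02539 = 0.02563 K/W
Q = ΔT/ΣR = (23.5 °C − 5.62 °C)/0.02563 = 698 W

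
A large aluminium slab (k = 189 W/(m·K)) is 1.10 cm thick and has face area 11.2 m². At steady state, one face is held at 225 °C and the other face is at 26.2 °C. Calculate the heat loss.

Q = 3.83×10^7 W

Q = kA·ΔT/L = 189 × 11.2 × |225 °C − 26.2 °C| / 0.0110 = 3.83×10^7 W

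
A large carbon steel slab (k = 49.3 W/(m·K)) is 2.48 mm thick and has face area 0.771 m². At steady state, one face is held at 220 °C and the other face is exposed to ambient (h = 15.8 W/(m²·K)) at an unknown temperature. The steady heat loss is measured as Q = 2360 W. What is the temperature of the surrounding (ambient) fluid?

T_out = 26.1 °C

Series resistances:
  R_carbon steel = L/(kA) = 0.00248/(49.3·0.771) = 6.525×10^-5 K/W
  R_conv,out = 1/(hA) = 1/(15.8·0.771) = 0.08209 K/W
ΣR = 0.08215 K/W
ΔT = Q·ΣR = 2360 × 0.08215 = 193.9 K
Heat flows outward, so T_out = T_in − ΔT = 220 − 193.9 = 26.1 °C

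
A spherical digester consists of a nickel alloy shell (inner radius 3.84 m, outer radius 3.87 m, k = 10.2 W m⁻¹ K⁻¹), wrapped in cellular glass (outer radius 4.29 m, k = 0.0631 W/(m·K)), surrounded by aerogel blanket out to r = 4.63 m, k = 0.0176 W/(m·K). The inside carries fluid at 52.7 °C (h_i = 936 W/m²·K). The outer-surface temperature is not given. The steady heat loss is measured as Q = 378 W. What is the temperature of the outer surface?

T_out = 11.4 °C

Series resistances:
  R_conv,in = 1/(4πr²h) = 1/(4π·3.84²·936) = 5.766×10^-6 K/W
  R_nickel alloy = (1/3.84 − 1/3.87)/(4πk) = 0.002019/(4π·10.2) = 1.575×10^-5 K/W
  R_cellular glass = (1/3.87 − 1/4.29)/(4πk) = 0.02530/(4π·0.0631) = 0.03190 K/W
  R_aerogel blanket = (1/4.29 − 1/4.63)/(4πk) = 0.01712/(4π·0.0176) = 0.07740 K/W
ΣR = 0.1093 K/W
ΔT = Q·ΣR = 378 × 0.1093 = 41.32 K
Heat flows outward, so T_out = T_in − ΔT = 52.7 − 41.32 = 11.4 °C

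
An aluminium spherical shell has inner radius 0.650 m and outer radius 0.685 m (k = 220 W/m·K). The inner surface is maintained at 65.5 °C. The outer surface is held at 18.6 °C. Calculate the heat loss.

Q = 4πk·ΔT/(1/r₁ − 1/r₂) = 4π × 220 × 46.9 / (1/0.650 − 1/0.685) = 1.65×10^6 W

Q = 1650 kW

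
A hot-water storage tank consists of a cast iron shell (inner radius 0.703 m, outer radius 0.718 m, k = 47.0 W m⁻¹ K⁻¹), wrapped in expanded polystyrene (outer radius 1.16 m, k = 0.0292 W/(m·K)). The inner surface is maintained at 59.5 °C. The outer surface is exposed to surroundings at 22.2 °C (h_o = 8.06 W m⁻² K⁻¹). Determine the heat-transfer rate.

Series thermal resistances, inner to outer:
  R_cast iron = (1/0.703 − 1/0.718)/(4πk) = 0.02972/(4π·47.0) = 5.032×10^-5 K/W
  R_expanded polystyrene = (1/0.718 − 1/1.16)/(4πk) = 0.5307/(4π·0.0292) = 1.446 K/W
  R_conv,out = 1/(4πr²h) = 1/(4π·1.16²·8.06) = 0.007337 K/W
ΣR = 5.032×10^-5 + 1.446 + 0.007337 = 1.453 K/W
Q = ΔT/ΣR = (59.5 °C − 22.2 °C)/1.453 = 25.7 W

Q = 25.7 W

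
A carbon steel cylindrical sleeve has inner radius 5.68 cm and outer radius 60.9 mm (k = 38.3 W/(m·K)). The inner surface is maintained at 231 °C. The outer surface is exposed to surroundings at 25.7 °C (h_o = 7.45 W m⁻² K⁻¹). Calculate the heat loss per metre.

Q' = 585 W/m

Series thermal resistances, inner to outer:
  R'_carbon steel = ln(0.0609/0.0568)/(2πk) = 0.06970/(2π·38.3) = 2.896×10^-4 m·K/W
  R'_conv,out = 1/(2πr h) = 1/(2π·0.0609·7.45) = 0.3508 m·K/W
ΣR = 2.896×10^-4 + 0.3508 = 0.3511 m·K/W
Q' = ΔT/ΣR = (231 °C − 25.7 °C)/0.3511 = 585 W/m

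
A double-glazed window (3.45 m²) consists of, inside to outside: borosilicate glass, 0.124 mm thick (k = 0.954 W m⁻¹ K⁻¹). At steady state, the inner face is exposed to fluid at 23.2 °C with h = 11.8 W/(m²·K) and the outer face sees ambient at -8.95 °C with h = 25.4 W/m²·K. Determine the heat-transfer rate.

Q = 893 W

Resistance network (inner→outer):
  R_conv,in = 1/(hA) = 1/(11.8·3.45) = 0.02456 K/W
  R_borosilicate glass = L/(kA) = 1.24×10^-4/(0.954·3.45) = 3.768×10^-5 K/W
  R_conv,out = 1/(hA) = 1/(25.4·3.45) = 0.01141 K/W
ΣR = 0.02456 + 3.768×10^-5 + 0.01141 = 0.03601 K/W
Q = ΔT/ΣR = (23.2 °C − -8.95 °C)/0.03601 = 893 W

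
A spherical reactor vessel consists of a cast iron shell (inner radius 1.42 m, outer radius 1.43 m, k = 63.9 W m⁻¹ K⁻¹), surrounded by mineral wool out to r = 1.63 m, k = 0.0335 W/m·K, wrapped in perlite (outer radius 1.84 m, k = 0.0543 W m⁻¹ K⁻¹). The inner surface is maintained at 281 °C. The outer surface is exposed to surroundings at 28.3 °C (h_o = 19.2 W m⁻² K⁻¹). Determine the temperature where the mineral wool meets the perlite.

Treat each layer as a resistance in series:
  R_cast iron = (1/1.42 − 1/1.43)/(4πk) = 0.004925/(4π·63.9) = 6.133×10^-6 K/W
  R_mineral wool = (1/1.43 − 1/1.63)/(4πk) = 0.08580/(4π·0.0335) = 0.2038 K/W
  R_perlite = (1/1.63 − 1/1.84)/(4πk) = 0.07002/(4π·0.0543) = 0.1026 K/W
  R_conv,out = 1/(4πr²h) = 1/(4π·1.84²·19.2) = 0.001224 K/W
ΣR = 6.133×10^-6 + 0.2038 + 0.1026 + 0.001224 = 0.3076 K/W
Q = ΔT/ΣR = (281 °C − 28.3 °C)/0.3076 = 821.5 W
From the inner boundary to the mineral wool/perlite interface, ΣR_partial = 0.2038 K/W.
T_interface = T_in − Q·ΣR_partial = 281 °C − (821.5)(0.2038) = 114 °C

T = 114 °C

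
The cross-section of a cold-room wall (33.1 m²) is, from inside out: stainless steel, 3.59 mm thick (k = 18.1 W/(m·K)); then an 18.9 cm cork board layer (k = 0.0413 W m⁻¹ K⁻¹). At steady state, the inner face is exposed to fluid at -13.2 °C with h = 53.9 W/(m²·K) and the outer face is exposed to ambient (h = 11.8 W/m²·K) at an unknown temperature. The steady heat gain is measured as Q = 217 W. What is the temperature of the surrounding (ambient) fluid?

Sum the resistances:
  R_conv,in = 1/(hA) = 1/(53.9·33.1) = 5.605×10^-4 K/W
  R_stainless steel = L/(kA) = 0.00359/(18.1·33.1) = 5.992×10^-6 K/W
  R_cork board = L/(kA) = 0.189/(0.0413·33.1) = 0.1383 K/W
  R_conv,out = 1/(hA) = 1/(11.8·33.1) = 0.002560 K/W
ΣR = 0.1414 K/W
ΔT = Q·ΣR = 217 × 0.1414 = 30.68 K
Heat flows inward, so T_out = T_in + ΔT = -13.2 + 30.68 = 17.5 °C

T_out = 17.5 °C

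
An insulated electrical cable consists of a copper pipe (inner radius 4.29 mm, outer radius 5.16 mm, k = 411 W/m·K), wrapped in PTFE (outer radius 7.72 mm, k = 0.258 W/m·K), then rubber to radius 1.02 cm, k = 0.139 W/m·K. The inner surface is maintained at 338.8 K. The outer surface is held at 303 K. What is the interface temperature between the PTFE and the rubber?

T = 323.1 K

Treat each layer as a resistance in series:
  R'_copper = ln(0.00516/0.00429)/(2πk) = 0.1846/(2π·411) = 7.150×10^-5 m·K/W
  R'_PTFE = ln(0.00772/0.00516)/(2πk) = 0.4029/(2π·0.258) = 0.2485 m·K/W
  R'_rubber = ln(0.0102/0.00772)/(2πk) = 0.2786/(2π·0.139) = 0.3190 m·K/W
ΣR = 7.150×10^-5 + 0.2485 + 0.3190 = 0.5676 m·K/W
Q' = ΔT/ΣR = (338.8 K − 303 K)/0.5676 = 63.07 W/m
From the inner boundary to the PTFE/rubber interface, ΣR_partial = 0.2486 m·K/W.
T_interface = T_in − Q'·ΣR_partial = 338.8 K − (63.07)(0.2486) = 323.1 K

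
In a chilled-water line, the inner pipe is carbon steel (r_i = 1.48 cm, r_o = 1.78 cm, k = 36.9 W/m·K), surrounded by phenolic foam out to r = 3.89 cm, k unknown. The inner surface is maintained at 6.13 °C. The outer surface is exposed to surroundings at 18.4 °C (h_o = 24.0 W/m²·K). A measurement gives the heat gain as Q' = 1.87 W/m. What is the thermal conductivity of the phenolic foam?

k = 0.0195 W/m·K

ΣR = ΔT/Q' = |6.13 − 18.4|/1.87 = 6.561 m·K/W
Known resistances:
  R'_carbon steel = ln(0.0178/0.0148)/(2πk) = 0.1846/(2π·36.9) = 7.961×10^-4 m·K/W
  R'_conv,out = 1/(2πr h) = 1/(2π·0.0389·24.0) = 0.1705 m·K/W
R_phenolic foam = ΣR − ΣR_known = 6.561 − 0.1713 = 6.390 m·K/W
ln(r₂/r₁)/(2πk) = 6.390 ⇒ k = 0.7818/(2π·6.390) = 0.0195 W/m·K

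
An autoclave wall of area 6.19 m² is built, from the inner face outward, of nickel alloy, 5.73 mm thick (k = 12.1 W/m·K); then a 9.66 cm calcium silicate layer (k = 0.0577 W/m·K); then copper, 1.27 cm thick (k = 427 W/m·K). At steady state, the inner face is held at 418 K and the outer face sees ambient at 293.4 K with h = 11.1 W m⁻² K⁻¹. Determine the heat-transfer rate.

Q = 437 W

Resistance network (inner→outer):
  R_nickel alloy = L/(kA) = 0.00573/(12.1·6.19) = 7.650×10^-5 K/W
  R_calcium silicate = L/(kA) = 0.0966/(0.0577·6.19) = 0.2705 K/W
  R_copper = L/(kA) = 0.0127/(427·6.19) = 4.805×10^-6 K/W
  R_conv,out = 1/(hA) = 1/(11.1·6.19) = 0.01455 K/W
ΣR = 7.650×10^-5 + 0.2705 + 4.805×10^-6 + 0.01455 = 0.2851 K/W
Q = ΔT/ΣR = (418 K − 293.4 K)/0.2851 = 437 W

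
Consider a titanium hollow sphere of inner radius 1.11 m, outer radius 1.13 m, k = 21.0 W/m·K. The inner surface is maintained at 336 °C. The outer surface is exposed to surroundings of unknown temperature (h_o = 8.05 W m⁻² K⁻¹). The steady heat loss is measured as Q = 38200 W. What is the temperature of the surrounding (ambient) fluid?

Series resistances:
  R_titanium = (1/1.11 − 1/1.13)/(4πk) = 0.01595/(4π·21.0) = 6.042×10^-5 K/W
  R_conv,out = 1/(4πr²h) = 1/(4π·1.13²·8.05) = 0.007742 K/W
ΣR = 0.007802 K/W
ΔT = Q·ΣR = 38200 × 0.007802 = 298.0 K
Heat flows outward, so T_out = T_in − ΔT = 336 − 298.0 = 38.0 °C

T_out = 38.0 °C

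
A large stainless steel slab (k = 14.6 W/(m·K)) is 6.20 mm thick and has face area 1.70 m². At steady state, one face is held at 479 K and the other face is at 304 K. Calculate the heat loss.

Q = 701 kW

Q = kA·ΔT/L = 14.6 × 1.70 × |479 K − 304 K| / 0.00620 = 7.01×10^5 W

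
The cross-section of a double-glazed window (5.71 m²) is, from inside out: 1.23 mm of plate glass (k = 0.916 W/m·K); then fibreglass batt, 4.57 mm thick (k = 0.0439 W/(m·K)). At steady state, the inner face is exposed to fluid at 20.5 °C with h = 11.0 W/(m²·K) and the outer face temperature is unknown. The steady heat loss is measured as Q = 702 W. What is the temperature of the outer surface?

Series resistances:
  R_conv,in = 1/(hA) = 1/(11.0·5.71) = 0.01592 K/W
  R_plate glass = L/(kA) = 0.00123/(0.916·5.71) = 2.352×10^-4 K/W
  R_fibreglass batt = L/(kA) = 0.00457/(0.0439·5.71) = 0.01823 K/W
ΣR = 0.03439 K/W
ΔT = Q·ΣR = 702 × 0.03439 = 24.14 K
Heat flows outward, so T_out = T_in − ΔT = 20.5 − 24.14 = -3.64 °C

T_out = -3.64 °C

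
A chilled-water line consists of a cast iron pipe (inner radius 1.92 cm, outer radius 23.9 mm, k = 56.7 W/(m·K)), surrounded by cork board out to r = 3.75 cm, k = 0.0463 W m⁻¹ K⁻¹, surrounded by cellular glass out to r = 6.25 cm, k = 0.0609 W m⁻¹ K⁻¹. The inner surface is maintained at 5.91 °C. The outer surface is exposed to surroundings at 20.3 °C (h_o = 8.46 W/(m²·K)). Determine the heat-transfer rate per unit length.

Q' = 4.52 W/m

Series thermal resistances, inner to outer:
  R'_cast iron = ln(0.0239/0.0192)/(2πk) = 0.2190/(2π·56.7) = 6.146×10^-4 m·K/W
  R'_cork board = ln(0.0375/0.0239)/(2πk) = 0.4505/(2π·0.0463) = 1.548 m·K/W
  R'_cellular glass = ln(0.0625/0.0375)/(2πk) = 0.5108/(2π·0.0609) = 1.335 m·K/W
  R'_conv,out = 1/(2πr h) = 1/(2π·0.0625·8.46) = 0.3010 m·K/W
ΣR = 6.146×10^-4 + 1.548 + 1.335 + 0.3010 = 3.185 m·K/W
Q' = ΔT/ΣR = (5.91 °C − 20.3 °C)/3.185 = -4.52 W/m
(Negative Q' ⇒ heat flows inward; heat gain = 4.52 W/m.)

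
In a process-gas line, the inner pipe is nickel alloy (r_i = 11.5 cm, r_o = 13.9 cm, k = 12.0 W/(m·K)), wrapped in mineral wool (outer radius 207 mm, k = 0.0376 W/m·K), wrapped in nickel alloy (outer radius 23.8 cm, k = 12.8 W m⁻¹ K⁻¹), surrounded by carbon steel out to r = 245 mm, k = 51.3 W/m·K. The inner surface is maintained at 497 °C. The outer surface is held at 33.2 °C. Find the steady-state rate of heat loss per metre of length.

Treat each layer as a resistance in series:
  R'_nickel alloy = ln(0.139/0.115)/(2πk) = 0.1895/(2π·12.0) = 0.002514 m·K/W
  R'_mineral wool = ln(0.207/0.139)/(2πk) = 0.3982/(2π·0.0376) = 1.686 m·K/W
  R'_nickel alloy = ln(0.238/0.207)/(2πk) = 0.1396/(2π·12.8) = 0.001735 m·K/W
  R'_carbon steel = ln(0.245/0.238)/(2πk) = 0.02899/(2π·51.3) = 8.993×10^-5 m·K/W
ΣR = 0.002514 + 1.686 + 0.001735 + 8.993×10^-5 = 1.690 m·K/W
Q' = ΔT/ΣR = (497 °C − 33.2 °C)/1.690 = 274 W/m

Q' = 274 W/m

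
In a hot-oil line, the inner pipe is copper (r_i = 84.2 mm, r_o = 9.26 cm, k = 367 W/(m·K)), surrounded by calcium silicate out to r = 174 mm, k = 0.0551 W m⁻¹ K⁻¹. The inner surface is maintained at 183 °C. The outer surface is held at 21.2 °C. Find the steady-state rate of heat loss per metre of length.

Q' = 88.8 W/m

Series thermal resistances, inner to outer:
  R'_copper = ln(0.0926/0.0842)/(2πk) = 0.09509/(2π·367) = 4.124×10^-5 m·K/W
  R'_calcium silicate = ln(0.174/0.0926)/(2πk) = 0.6308/(2π·0.0551) = 1.822 m·K/W
ΣR = 4.124×10^-5 + 1.822 = 1.822 m·K/W
Q' = ΔT/ΣR = (183 °C − 21.2 °C)/1.822 = 88.8 W/m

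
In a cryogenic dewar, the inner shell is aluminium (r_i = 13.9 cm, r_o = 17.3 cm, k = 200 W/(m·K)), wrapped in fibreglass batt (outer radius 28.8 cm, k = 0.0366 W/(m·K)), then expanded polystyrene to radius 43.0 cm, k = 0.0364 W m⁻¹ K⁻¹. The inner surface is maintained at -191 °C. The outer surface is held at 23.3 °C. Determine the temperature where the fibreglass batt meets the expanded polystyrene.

T = -48.1 °C

Series thermal resistances, inner to outer:
  R_aluminium = (1/0.139 − 1/0.173)/(4πk) = 1.414/(4π·200) = 5.626×10^-4 K/W
  R_fibreglass batt = (1/0.173 − 1/0.288)/(4πk) = 2.308/(4π·0.0366) = 5.018 K/W
  R_expanded polystyrene = (1/0.288 − 1/0.430)/(4πk) = 1.147/(4π·0.0364) = 2.507 K/W
ΣR = 5.626×10^-4 + 5.018 + 2.507 = 7.526 K/W
Q = ΔT/ΣR = (-191 °C − 23.3 °C)/7.526 = -28.47 W
From the inner boundary to the fibreglass batt/expanded polystyrene interface, ΣR_partial = 5.019 K/W.
T_interface = T_in − Q·ΣR_partial = -191 °C − (-28.47)(5.019) = -48.1 °C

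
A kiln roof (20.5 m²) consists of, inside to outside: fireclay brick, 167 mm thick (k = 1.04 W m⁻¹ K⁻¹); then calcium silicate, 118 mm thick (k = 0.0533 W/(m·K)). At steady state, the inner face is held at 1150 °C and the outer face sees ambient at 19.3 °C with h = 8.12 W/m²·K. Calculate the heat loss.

Q = 9280 W

Series thermal resistances, inner to outer:
  R_fireclay brick = L/(kA) = 0.167/(1.04·20.5) = 0.007833 K/W
  R_calcium silicate = L/(kA) = 0.118/(0.0533·20.5) = 0.1080 K/W
  R_conv,out = 1/(hA) = 1/(8.12·20.5) = 0.006007 K/W
ΣR = 0.007833 + 0.1080 + 0.006007 = 0.1218 K/W
Q = ΔT/ΣR = (1150 °C − 19.3 °C)/0.1218 = 9280 W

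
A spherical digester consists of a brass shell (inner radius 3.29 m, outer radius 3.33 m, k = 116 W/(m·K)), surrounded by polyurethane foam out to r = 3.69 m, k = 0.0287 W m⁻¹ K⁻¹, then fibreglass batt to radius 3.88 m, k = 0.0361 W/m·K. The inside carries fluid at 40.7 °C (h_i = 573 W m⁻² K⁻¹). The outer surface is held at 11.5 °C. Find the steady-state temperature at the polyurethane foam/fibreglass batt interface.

T = 19.2 °C

Resistance network (inner→outer):
  R_conv,in = 1/(4πr²h) = 1/(4π·3.29²·573) = 1.283×10^-5 K/W
  R_brass = (1/3.29 − 1/3.33)/(4πk) = 0.003651/(4π·116) = 2.505×10^-6 K/W
  R_polyurethane foam = (1/3.33 − 1/3.69)/(4πk) = 0.02930/(4π·0.0287) = 0.08123 K/W
  R_fibreglass batt = (1/3.69 − 1/3.88)/(4πk) = 0.01327/(4π·0.0361) = 0.02925 K/W
ΣR = 1.283×10^-5 + 2.505×10^-6 + 0.08123 + 0.02925 = 0.1105 K/W
Q = ΔT/ΣR = (40.7 °C − 11.5 °C)/0.1105 = 264.3 W
From the inner boundary to the polyurethane foam/fibreglass batt interface, ΣR_partial = 0.08125 K/W.
T_interface = T_in − Q·ΣR_partial = 40.7 °C − (264.3)(0.08125) = 19.2 °C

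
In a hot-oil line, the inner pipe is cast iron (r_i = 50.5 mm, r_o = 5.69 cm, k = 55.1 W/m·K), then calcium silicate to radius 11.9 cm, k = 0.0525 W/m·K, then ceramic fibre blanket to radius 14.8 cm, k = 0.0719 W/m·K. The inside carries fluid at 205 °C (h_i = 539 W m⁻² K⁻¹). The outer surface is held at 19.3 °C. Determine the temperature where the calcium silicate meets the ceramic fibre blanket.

Series thermal resistances, inner to outer:
  R'_conv,in = 1/(2πr h) = 1/(2π·0.0505·539) = 0.005847 m·K/W
  R'_cast iron = ln(0.0569/0.0505)/(2πk) = 0.1193/(2π·55.1) = 3.447×10^-4 m·K/W
  R'_calcium silicate = ln(0.119/0.0569)/(2πk) = 0.7378/(2π·0.0525) = 2.237 m·K/W
  R'_ceramic fibre blanket = ln(0.148/0.119)/(2πk) = 0.2181/(2π·0.0719) = 0.4828 m·K/W
ΣR = 0.005847 + 3.447×10^-4 + 2.237 + 0.4828 = 2.726 m·K/W
Q' = ΔT/ΣR = (205 °C − 19.3 °C)/2.726 = 68.12 W/m
From the inner boundary to the calcium silicate/ceramic fibre blanket interface, ΣR_partial = 2.243 m·K/W.
T_interface = T_in − Q'·ΣR_partial = 205 °C − (68.12)(2.243) = 52.2 °C

T = 52.2 °C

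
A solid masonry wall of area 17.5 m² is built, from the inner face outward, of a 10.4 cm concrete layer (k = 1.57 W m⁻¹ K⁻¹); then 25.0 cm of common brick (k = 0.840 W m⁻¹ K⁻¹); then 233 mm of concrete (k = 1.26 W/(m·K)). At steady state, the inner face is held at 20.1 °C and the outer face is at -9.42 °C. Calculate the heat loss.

Series thermal resistances, inner to outer:
  R_concrete = L/(kA) = 0.104/(1.57·17.5) = 0.003785 K/W
  R_common brick = L/(kA) = 0.250/(0.840·17.5) = 0.01701 K/W
  R_concrete = L/(kA) = 0.233/(1.26·17.5) = 0.01057 K/W
ΣR = 0.003785 + 0.01701 + 0.01057 = 0.03137 K/W
Q = ΔT/ΣR = (20.1 °C − -9.42 °C)/0.03137 = 941 W

Q = 941 W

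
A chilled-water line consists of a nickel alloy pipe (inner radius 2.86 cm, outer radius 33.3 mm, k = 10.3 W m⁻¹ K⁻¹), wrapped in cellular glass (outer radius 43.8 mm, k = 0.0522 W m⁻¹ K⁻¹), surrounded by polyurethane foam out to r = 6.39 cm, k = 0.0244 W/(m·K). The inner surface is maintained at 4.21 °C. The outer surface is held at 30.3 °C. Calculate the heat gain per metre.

Series thermal resistances, inner to outer:
  R'_nickel alloy = ln(0.0333/0.0286)/(2πk) = 0.1522/(2π·10.3) = 0.002351 m·K/W
  R'_cellular glass = ln(0.0438/0.0333)/(2πk) = 0.2741/(2π·0.0522) = 0.8356 m·K/W
  R'_polyurethane foam = ln(0.0639/0.0438)/(2πk) = 0.3777/(2π·0.0244) = 2.464 m·K/W
ΣR = 0.002351 + 0.8356 + 2.464 = 3.302 m·K/W
Q' = ΔT/ΣR = (4.21 °C − 30.3 °C)/3.302 = -7.90 W/m
(Negative Q' ⇒ heat flows inward; heat gain = 7.90 W/m.)

Q' = 7.90 W/m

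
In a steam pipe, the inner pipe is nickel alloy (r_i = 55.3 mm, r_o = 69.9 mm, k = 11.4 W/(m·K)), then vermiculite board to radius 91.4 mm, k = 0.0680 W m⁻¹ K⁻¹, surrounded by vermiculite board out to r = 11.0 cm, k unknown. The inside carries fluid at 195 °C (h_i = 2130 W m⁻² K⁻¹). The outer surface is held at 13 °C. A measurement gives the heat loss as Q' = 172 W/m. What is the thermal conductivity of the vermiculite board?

ΣR = ΔT/Q' = |195 − 13|/172 = 1.058 m·K/W
Known resistances:
  R'_conv,in = 1/(2πr h) = 1/(2π·0.0553·2130) = 0.001351 m·K/W
  R'_nickel alloy = ln(0.0699/0.0553)/(2πk) = 0.2343/(2π·11.4) = 0.003271 m·K/W
  R'_vermiculite board = ln(0.0914/0.0699)/(2πk) = 0.2682/(2π·0.0680) = 0.6277 m·K/W
R_vermiculite board = ΣR − ΣR_known = 1.058 − 0.6323 = 0.4257 m·K/W
ln(r₂/r₁)/(2πk) = 0.4257 ⇒ k = 0.1852/(2π·0.4257) = 0.0692 W/m·K

k = 0.0692 W/m·K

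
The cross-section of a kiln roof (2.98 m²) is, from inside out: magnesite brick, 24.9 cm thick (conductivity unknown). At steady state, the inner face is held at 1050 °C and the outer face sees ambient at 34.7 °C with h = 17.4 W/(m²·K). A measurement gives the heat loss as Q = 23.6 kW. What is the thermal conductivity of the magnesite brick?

k = 3.52 W/m·K

ΣR = ΔT/Q = |1050 − 34.7|/23600 = 0.04302 K/W
Known resistances:
  R_conv,out = 1/(hA) = 1/(17.4·2.98) = 0.01929 K/W
R_magnesite brick = ΣR − ΣR_known = 0.04302 − 0.01929 = 0.02373 K/W
L/(kA) = 0.02373 ⇒ k = 0.249/(0.02373·2.98) = 3.52 W/m·K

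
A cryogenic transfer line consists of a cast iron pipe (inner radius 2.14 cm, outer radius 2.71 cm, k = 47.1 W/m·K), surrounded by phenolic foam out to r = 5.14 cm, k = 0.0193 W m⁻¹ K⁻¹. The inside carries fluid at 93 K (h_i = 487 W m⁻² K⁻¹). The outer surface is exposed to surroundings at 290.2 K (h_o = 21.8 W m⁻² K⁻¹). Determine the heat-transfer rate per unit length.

Q' = 36.3 W/m

Resistance network (inner→outer):
  R'_conv,in = 1/(2πr h) = 1/(2π·0.0214·487) = 0.01527 m·K/W
  R'_cast iron = ln(0.0271/0.0214)/(2πk) = 0.2361/(2π·47.1) = 7.979×10^-4 m·K/W
  R'_phenolic foam = ln(0.0514/0.0271)/(2πk) = 0.6401/(2π·0.0193) = 5.279 m·K/W
  R'_conv,out = 1/(2πr h) = 1/(2π·0.0514·21.8) = 0.1420 m·K/W
ΣR = 0.01527 + 7.979×10^-4 + 5.279 + 0.1420 = 5.437 m·K/W
Q' = ΔT/ΣR = (93 K − 290.2 K)/5.437 = -36.3 W/m
(Negative Q' ⇒ heat flows inward; heat gain = 36.3 W/m.)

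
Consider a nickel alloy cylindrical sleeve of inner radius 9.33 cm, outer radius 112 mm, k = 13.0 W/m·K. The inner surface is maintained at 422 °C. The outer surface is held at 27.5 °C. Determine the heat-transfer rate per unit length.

Q' = 2πk·ΔT/ln(r₂/r₁) = 2π × 13.0 × 394.5 / ln(0.112/0.0933) = 1.76×10^5 W/m

Q' = 1.76×10^5 W/m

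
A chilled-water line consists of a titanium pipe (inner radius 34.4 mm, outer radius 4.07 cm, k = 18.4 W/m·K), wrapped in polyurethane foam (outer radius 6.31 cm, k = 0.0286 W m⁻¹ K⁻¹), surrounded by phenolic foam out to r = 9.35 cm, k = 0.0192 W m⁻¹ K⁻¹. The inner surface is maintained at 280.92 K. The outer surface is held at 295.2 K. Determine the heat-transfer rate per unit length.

Q' = 2.50 W/m

Resistance network (inner→outer):
  R'_titanium = ln(0.0407/0.0344)/(2πk) = 0.1682/(2π·18.4) = 0.001455 m·K/W
  R'_polyurethane foam = ln(0.0631/0.0407)/(2πk) = 0.4385/(2π·0.0286) = 2.440 m·K/W
  R'_phenolic foam = ln(0.0935/0.0631)/(2πk) = 0.3932/(2π·0.0192) = 3.260 m·K/W
ΣR = 0.001455 + 2.440 + 3.260 = 5.701 m·K/W
Q' = ΔT/ΣR = (280.92 K − 295.2 K)/5.701 = -2.50 W/m
(Negative Q' ⇒ heat flows inward; heat gain = 2.50 W/m.)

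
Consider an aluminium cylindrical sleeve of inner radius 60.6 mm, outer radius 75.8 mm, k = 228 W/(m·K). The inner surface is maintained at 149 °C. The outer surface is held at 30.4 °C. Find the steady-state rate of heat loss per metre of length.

Q' = 759 kW/m

Q' = 2πk·ΔT/ln(r₂/r₁) = 2π × 228 × 118.6 / ln(0.0758/0.0606) = 7.59×10^5 W/m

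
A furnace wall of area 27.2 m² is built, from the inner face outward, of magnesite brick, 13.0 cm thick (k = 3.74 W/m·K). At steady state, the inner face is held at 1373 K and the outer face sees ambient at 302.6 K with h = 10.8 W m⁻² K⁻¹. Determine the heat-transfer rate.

Treat each layer as a resistance in series:
  R_magnesite brick = L/(kA) = 0.130/(3.74·27.2) = 0.001278 K/W
  R_conv,out = 1/(hA) = 1/(10.8·27.2) = 0.003404 K/W
ΣR = 0.001278 + 0.003404 = 0.004682 K/W
Q = ΔT/ΣR = (1373 K − 302.6 K)/0.004682 = 2.29×10^5 W

Q = 2.29×10^5 W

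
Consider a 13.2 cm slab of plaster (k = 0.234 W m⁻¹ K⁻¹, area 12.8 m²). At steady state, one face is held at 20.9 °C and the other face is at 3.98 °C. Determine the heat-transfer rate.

Q = 384 W

Q = kA·ΔT/L = 0.234 × 12.8 × |20.9 °C − 3.98 °C| / 0.132 = 384 W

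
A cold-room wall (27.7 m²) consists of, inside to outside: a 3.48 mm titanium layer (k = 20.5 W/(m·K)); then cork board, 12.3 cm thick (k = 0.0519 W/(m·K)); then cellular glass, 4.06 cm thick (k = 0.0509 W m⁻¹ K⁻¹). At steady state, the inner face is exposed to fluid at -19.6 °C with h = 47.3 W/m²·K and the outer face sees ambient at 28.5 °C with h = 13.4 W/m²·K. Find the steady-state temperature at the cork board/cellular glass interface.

Treat each layer as a resistance in series:
  R_conv,in = 1/(hA) = 1/(47.3·27.7) = 7.632×10^-4 K/W
  R_titanium = L/(kA) = 0.00348/(20.5·27.7) = 6.128×10^-6 K/W
  R_cork board = L/(kA) = 0.123/(0.0519·27.7) = 0.08556 K/W
  R_cellular glass = L/(kA) = 0.0406/(0.0509·27.7) = 0.02880 K/W
  R_conv,out = 1/(hA) = 1/(13.4·27.7) = 0.002694 K/W
ΣR = 7.632×10^-4 + 6.128×10^-6 + 0.08556 + 0.02880 + 0.002694 = 0.1178 K/W
Q = ΔT/ΣR = (-19.6 °C − 28.5 °C)/0.1178 = -408.3 W
From the inner boundary to the cork board/cellular glass interface, ΣR_partial = 0.08633 K/W.
T_interface = T_in − Q·ΣR_partial = -19.6 °C − (-408.3)(0.08633) = 15.6 °C

T = 15.6 °C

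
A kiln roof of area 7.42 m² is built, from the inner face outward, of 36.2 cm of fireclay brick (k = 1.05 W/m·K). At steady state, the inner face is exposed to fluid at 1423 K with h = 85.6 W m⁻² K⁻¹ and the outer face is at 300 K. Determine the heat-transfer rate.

Treat each layer as a resistance in series:
  R_conv,in = 1/(hA) = 1/(85.6·7.42) = 0.001574 K/W
  R_fireclay brick = L/(kA) = 0.362/(1.05·7.42) = 0.04646 K/W
ΣR = 0.001574 + 0.04646 = 0.04803 K/W
Q = ΔT/ΣR = (1423 K − 300 K)/0.04803 = 23400 W

Q = 23.4 kW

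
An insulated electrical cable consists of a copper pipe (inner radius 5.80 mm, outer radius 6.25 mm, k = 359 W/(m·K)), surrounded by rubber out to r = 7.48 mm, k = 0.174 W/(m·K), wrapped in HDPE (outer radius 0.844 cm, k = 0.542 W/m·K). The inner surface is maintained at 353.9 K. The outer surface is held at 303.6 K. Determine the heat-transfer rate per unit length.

Q' = 252 W/m

Treat each layer as a resistance in series:
  R'_copper = ln(0.00625/0.00580)/(2πk) = 0.07472/(2π·359) = 3.313×10^-5 m·K/W
  R'_rubber = ln(0.00748/0.00625)/(2πk) = 0.1797/(2π·0.174) = 0.1643 m·K/W
  R'_HDPE = ln(0.00844/0.00748)/(2πk) = 0.1207/(2π·0.542) = 0.03546 m·K/W
ΣR = 3.313×10^-5 + 0.1643 + 0.03546 = 0.1998 m·K/W
Q' = ΔT/ΣR = (353.9 K − 303.6 K)/0.1998 = 252 W/m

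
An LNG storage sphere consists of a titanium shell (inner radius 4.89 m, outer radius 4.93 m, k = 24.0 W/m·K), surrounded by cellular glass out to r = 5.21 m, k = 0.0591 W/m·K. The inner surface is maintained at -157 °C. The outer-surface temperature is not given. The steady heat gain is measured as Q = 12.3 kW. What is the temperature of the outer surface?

Series resistances:
  R_titanium = (1/4.89 − 1/4.93)/(4πk) = 0.001659/(4π·24.0) = 5.502×10^-6 K/W
  R_cellular glass = (1/4.93 − 1/5.21)/(4πk) = 0.01090/(4π·0.0591) = 0.01468 K/W
ΣR = 0.01468 K/W
ΔT = Q·ΣR = 12300 × 0.01468 = 180.6 K
Heat flows inward, so T_out = T_in + ΔT = -157 + 180.6 = 23.6 °C

T_out = 23.6 °C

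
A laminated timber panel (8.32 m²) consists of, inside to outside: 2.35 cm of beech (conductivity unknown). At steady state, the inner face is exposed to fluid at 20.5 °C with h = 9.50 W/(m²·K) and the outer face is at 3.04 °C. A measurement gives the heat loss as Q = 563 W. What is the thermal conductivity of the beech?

k = 0.154 W/m·K

ΣR = ΔT/Q = |20.5 − 3.04|/563 = 0.03101 K/W
Known resistances:
  R_conv,in = 1/(hA) = 1/(9.50·8.32) = 0.01265 K/W
R_beech = ΣR − ΣR_known = 0.03101 − 0.01265 = 0.01836 K/W
L/(kA) = 0.01836 ⇒ k = 0.0235/(0.01836·8.32) = 0.154 W/m·K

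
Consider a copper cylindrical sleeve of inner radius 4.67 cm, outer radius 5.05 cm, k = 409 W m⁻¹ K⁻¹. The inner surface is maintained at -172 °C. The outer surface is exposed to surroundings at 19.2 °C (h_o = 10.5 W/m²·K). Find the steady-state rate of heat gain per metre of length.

Series thermal resistances, inner to outer:
  R'_copper = ln(0.0505/0.0467)/(2πk) = 0.07823/(2π·409) = 3.044×10^-5 m·K/W
  R'_conv,out = 1/(2πr h) = 1/(2π·0.0505·10.5) = 0.3002 m·K/W
ΣR = 3.044×10^-5 + 0.3002 = 0.3002 m·K/W
Q' = ΔT/ΣR = (-172 °C − 19.2 °C)/0.3002 = -637 W/m
(Negative Q' ⇒ heat flows inward; heat gain = 637 W/m.)

Q' = 637 W/m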